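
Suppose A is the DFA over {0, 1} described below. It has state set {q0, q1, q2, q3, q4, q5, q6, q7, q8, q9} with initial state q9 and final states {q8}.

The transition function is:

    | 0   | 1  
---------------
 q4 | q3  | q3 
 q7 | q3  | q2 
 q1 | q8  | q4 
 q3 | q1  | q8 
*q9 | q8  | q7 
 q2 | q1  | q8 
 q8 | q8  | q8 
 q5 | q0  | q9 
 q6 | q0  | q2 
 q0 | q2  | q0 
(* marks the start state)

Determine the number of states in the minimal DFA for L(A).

States {q0,q5,q6} cannot be reached from the start state, so discard them.
Start with accepting vs non-accepting: {q8} | {q1,q2,q3,q4,q7,q9}.
Refine {q1,q2,q3,q4,q7,q9} on symbol 0: members go to different blocks, giving {q2,q3,q4,q7} and {q1,q9}.
On input 0, block {q2,q3,q4,q7} splits into {q2,q3} and {q4,q7}.
The partition is now stable with 4 blocks: {q8} | {q2,q3} | {q1,q9} | {q4,q7}.

4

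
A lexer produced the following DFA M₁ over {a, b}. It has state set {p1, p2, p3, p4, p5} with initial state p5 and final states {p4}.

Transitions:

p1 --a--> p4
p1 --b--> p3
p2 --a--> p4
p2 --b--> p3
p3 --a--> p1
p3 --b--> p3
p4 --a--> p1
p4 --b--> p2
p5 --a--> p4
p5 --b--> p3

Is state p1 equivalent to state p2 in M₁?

Every state is reachable, so we keep all 5.
Initial partition by acceptance: {p4} | {p1,p2,p3,p5}.
Refine {p1,p2,p3,p5} on symbol a: members go to different blocks, giving {p1,p2,p5} and {p3}.
The partition is now stable with 3 blocks: {p4} | {p1,p2,p5} | {p3}.
p1 and p2 lie in the same block of the stable partition, so they are equivalent — no string distinguishes them.

Yes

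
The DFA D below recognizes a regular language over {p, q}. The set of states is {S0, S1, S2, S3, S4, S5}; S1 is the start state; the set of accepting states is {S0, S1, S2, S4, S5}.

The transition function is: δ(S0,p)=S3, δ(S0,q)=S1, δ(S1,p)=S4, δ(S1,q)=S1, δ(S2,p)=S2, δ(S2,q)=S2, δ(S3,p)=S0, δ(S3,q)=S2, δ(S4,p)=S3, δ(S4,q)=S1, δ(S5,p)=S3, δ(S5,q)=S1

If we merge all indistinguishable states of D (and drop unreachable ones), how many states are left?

First remove the unreachable states {S5}; 5 states remain.
P0 = {S0,S1,S2,S4} | {S3}.
Split {S0,S1,S2,S4} by δ(·,p) → {S0,S4} and {S1,S2}.
On input p, block {S1,S2} splits into {S1} and {S2}.
The partition is now stable with 4 blocks: {S0,S4} | {S3} | {S1} | {S2}.

4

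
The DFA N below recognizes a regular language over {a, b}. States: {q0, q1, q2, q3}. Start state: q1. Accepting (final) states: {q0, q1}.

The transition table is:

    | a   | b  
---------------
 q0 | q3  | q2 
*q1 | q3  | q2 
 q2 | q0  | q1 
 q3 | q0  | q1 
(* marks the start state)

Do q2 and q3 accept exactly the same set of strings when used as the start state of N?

Yes

Initial partition by acceptance: {q0,q1} | {q2,q3}.
No further refinement is possible. Final partition (2 blocks): {q0,q1} | {q2,q3}.
q2 and q3 lie in the same block of the stable partition, so they are equivalent — no string distinguishes them.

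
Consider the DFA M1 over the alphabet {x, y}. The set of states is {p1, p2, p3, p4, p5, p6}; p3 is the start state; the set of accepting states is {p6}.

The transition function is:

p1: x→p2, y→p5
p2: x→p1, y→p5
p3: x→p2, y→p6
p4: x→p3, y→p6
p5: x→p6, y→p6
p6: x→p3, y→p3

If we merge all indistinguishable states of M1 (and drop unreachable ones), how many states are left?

States {p4} cannot be reached from the start state, so discard them.
P0 = {p6} | {p1,p2,p3,p5}.
Split {p1,p2,p3,p5} by δ(·,x) → {p1,p2,p3} and {p5}.
Split {p1,p2,p3} by δ(·,y) → {p1,p2} and {p3}.
Stable partition: {p6} | {p1,p2} | {p5} | {p3} — 4 equivalence classes.

4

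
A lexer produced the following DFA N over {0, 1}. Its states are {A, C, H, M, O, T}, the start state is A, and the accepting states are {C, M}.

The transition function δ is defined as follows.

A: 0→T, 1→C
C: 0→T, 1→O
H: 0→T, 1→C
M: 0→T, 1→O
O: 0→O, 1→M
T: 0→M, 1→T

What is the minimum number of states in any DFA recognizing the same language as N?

Reachable states from the start: {A,C,M,O,T}. Unreachable: {H} — drop them.
Initial partition by acceptance: {C,M} | {A,O,T}.
Split {A,O,T} by δ(·,0) → {A,O} and {T}.
On input 0, block {A,O} splits into {A} and {O}.
Stable partition: {C,M} | {A} | {T} | {O} — 4 equivalence classes.

4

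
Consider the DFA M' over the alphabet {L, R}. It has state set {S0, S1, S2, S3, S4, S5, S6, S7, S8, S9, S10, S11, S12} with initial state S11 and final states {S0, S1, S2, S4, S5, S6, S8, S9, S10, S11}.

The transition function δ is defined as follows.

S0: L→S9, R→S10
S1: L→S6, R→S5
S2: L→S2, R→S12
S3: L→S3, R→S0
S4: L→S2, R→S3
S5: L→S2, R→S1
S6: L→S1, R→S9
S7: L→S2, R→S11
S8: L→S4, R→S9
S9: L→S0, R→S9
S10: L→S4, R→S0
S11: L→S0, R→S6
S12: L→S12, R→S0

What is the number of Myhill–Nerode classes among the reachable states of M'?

5

Reachable states from the start: {S0,S1,S2,S3,S4,S5,S6,S9,S10,S11,S12}. Unreachable: {S7,S8} — drop them.
P0 = {S0,S1,S2,S4,S5,S6,S9,S10,S11} | {S3,S12}.
Refine {S0,S1,S2,S4,S5,S6,S9,S10,S11} on symbol R: members go to different blocks, giving {S0,S1,S5,S6,S9,S10,S11} and {S2,S4}.
Split {S0,S1,S5,S6,S9,S10,S11} by δ(·,L) → {S0,S1,S6,S9,S11} and {S5,S10}.
Split {S0,S1,S6,S9,S11} by δ(·,R) → {S6,S9,S11} and {S0,S1}.
The partition is now stable with 5 blocks: {S6,S9,S11} | {S3,S12} | {S2,S4} | {S5,S10} | {S0,S1}.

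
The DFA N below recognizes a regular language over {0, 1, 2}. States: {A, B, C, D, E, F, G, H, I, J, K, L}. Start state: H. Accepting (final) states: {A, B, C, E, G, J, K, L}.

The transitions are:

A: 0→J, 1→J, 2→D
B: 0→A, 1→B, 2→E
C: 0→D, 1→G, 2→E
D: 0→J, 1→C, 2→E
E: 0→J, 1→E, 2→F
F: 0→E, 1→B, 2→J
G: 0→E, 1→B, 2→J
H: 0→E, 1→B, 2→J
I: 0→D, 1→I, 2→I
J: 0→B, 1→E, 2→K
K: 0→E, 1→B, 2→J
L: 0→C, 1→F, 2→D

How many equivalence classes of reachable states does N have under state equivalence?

First remove the unreachable states {I,L}; 10 states remain.
Initial partition by acceptance: {A,B,C,E,G,J,K} | {D,F,H}.
On input 0, block {A,B,C,E,G,J,K} splits into {A,B,E,G,J,K} and {C}.
Refine {A,B,E,G,J,K} on symbol 2: members go to different blocks, giving {B,G,J,K} and {A,E}.
On input 0, block {B,G,J,K} splits into {B,G,K} and {J}.
Refine {B,G,K} on symbol 2: members go to different blocks, giving {G,K} and {B}.
On input 0, block {D,F,H} splits into {F,H} and {D}.
On input 1, block {A,E} splits into {A} and {E}.
Stable partition: {G,K} | {F,H} | {C} | {A} | {J} | {B} | {D} | {E} — 8 equivalence classes.

8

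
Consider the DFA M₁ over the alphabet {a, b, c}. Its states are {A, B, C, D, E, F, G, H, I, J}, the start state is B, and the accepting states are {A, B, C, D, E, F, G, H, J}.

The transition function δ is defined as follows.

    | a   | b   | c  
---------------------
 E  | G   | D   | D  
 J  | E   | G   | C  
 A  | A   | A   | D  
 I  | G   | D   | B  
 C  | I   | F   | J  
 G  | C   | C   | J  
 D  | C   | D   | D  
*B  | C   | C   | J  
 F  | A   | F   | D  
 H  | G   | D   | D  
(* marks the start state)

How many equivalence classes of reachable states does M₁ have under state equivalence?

7

First remove the unreachable states {H}; 9 states remain.
P0 = {A,B,C,D,E,F,G,J} | {I}.
Refine {A,B,C,D,E,F,G,J} on symbol a: members go to different blocks, giving {A,B,D,E,F,G,J} and {C}.
Split {A,B,D,E,F,G,J} by δ(·,a) → {A,E,F,J} and {B,D,G}.
On input a, block {A,E,F,J} splits into {A,F,J} and {E}.
Split {A,F,J} by δ(·,a) → {A,F} and {J}.
Split {B,D,G} by δ(·,b) → {B,G} and {D}.
No further refinement is possible. Final partition (7 blocks): {A,F} | {I} | {C} | {B,G} | {E} | {J} | {D}.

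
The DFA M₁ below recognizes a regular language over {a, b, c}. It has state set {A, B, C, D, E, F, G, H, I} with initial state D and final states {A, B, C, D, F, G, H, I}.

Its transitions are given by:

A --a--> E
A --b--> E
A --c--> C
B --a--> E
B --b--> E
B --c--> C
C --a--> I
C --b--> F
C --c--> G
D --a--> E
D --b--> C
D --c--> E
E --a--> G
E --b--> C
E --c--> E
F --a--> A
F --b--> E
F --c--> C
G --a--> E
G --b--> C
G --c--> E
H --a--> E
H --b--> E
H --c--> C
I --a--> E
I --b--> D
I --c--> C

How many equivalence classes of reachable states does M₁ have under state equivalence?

6

States {B,H} cannot be reached from the start state, so discard them.
Initial partition by acceptance: {A,C,D,F,G,I} | {E}.
Split {A,C,D,F,G,I} by δ(·,a) → {A,D,G,I} and {C,F}.
On input b, block {A,D,G,I} splits into {D,G} and {A} and {I}.
Split {C,F} by δ(·,a) → {C} and {F}.
Stable partition: {D,G} | {E} | {C} | {A} | {I} | {F} — 6 equivalence classes.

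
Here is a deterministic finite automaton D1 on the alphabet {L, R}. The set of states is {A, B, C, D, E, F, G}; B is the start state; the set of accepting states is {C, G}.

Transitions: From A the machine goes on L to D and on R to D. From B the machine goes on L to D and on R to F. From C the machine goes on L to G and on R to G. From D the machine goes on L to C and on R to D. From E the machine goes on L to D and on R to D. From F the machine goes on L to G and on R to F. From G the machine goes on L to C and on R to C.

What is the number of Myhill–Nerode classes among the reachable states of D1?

3

States {A,E} cannot be reached from the start state, so discard them.
Initial partition by acceptance: {C,G} | {B,D,F}.
Refine {B,D,F} on symbol L: members go to different blocks, giving {D,F} and {B}.
The partition is now stable with 3 blocks: {C,G} | {D,F} | {B}.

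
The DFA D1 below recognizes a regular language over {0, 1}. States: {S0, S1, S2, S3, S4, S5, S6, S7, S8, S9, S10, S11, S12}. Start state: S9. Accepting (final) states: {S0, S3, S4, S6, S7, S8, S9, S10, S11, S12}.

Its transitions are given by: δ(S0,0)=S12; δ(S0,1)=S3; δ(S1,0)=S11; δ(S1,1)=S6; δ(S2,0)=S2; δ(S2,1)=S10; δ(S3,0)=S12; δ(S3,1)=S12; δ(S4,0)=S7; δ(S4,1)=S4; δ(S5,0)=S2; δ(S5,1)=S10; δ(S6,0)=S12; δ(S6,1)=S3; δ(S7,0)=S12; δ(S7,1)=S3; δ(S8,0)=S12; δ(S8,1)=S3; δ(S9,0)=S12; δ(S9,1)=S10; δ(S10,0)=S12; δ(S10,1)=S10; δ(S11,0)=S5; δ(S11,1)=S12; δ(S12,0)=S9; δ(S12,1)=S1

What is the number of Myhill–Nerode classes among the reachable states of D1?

States {S0,S4,S7,S8} cannot be reached from the start state, so discard them.
Start with accepting vs non-accepting: {S3,S6,S9,S10,S11,S12} | {S1,S2,S5}.
Split {S3,S6,S9,S10,S11,S12} by δ(·,0) → {S3,S6,S9,S10,S12} and {S11}.
Split {S3,S6,S9,S10,S12} by δ(·,1) → {S3,S6,S9,S10} and {S12}.
On input 1, block {S3,S6,S9,S10} splits into {S6,S9,S10} and {S3}.
Refine {S6,S9,S10} on symbol 1: members go to different blocks, giving {S9,S10} and {S6}.
Split {S1,S2,S5} by δ(·,0) → {S2,S5} and {S1}.
The partition is now stable with 7 blocks: {S9,S10} | {S2,S5} | {S11} | {S12} | {S3} | {S6} | {S1}.

7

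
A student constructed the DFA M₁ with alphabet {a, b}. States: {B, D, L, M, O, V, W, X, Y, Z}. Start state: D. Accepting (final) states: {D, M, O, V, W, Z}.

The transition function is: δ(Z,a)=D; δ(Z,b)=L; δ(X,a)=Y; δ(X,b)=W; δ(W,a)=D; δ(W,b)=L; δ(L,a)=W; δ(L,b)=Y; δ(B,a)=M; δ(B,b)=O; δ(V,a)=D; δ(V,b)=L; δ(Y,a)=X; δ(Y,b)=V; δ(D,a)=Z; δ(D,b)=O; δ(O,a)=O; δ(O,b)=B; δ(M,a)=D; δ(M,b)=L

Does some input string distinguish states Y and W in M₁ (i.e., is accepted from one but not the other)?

Yes

Initial partition by acceptance: {D,M,O,V,W,Z} | {B,L,X,Y}.
On input b, block {D,M,O,V,W,Z} splits into {M,O,V,W,Z} and {D}.
Refine {M,O,V,W,Z} on symbol a: members go to different blocks, giving {M,V,W,Z} and {O}.
Split {B,L,X,Y} by δ(·,a) → {B,L} and {X,Y}.
On input b, block {B,L} splits into {L} and {B}.
Stable partition: {M,V,W,Z} | {L} | {D} | {O} | {X,Y} | {B} — 6 equivalence classes.
Y and W end up in different blocks, so they are distinguishable. For instance, the string 'ε' is accepted from only W.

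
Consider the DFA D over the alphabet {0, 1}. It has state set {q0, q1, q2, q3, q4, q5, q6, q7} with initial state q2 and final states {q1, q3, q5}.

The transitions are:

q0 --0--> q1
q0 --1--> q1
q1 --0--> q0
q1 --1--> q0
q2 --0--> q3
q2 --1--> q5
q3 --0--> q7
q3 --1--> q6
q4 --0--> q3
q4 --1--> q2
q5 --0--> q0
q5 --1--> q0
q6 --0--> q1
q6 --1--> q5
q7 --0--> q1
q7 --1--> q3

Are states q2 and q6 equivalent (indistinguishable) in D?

First remove the unreachable states {q4}; 7 states remain.
Start with accepting vs non-accepting: {q1,q3,q5} | {q0,q2,q6,q7}.
No further refinement is possible. Final partition (2 blocks): {q1,q3,q5} | {q0,q2,q6,q7}.
q2 and q6 lie in the same block of the stable partition, so they are equivalent — no string distinguishes them.

Yes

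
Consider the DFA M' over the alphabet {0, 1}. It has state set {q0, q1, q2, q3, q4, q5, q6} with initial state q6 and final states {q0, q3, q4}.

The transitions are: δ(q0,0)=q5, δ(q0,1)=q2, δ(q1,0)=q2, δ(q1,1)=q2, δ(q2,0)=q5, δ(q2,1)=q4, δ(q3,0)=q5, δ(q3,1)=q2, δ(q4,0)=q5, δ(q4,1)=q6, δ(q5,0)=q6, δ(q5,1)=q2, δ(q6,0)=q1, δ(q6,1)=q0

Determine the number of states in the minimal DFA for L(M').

Reachable states from the start: {q0,q1,q2,q4,q5,q6}. Unreachable: {q3} — drop them.
Start with accepting vs non-accepting: {q0,q4} | {q1,q2,q5,q6}.
Split {q1,q2,q5,q6} by δ(·,1) → {q1,q5} and {q2,q6}.
The partition is now stable with 3 blocks: {q0,q4} | {q1,q5} | {q2,q6}.

3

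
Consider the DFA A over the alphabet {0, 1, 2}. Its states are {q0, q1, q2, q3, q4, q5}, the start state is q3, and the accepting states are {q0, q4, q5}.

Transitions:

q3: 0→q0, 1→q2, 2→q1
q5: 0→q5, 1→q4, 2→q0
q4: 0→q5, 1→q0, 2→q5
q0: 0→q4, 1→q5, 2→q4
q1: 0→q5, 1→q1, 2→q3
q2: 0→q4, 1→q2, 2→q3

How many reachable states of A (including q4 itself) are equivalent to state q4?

3

All states are reachable from the start state.
Initial partition by acceptance: {q0,q4,q5} | {q1,q2,q3}.
Stable partition: {q0,q4,q5} | {q1,q2,q3} — 2 equivalence classes.
The equivalence class containing q4 is {q0,q4,q5}, of size 3.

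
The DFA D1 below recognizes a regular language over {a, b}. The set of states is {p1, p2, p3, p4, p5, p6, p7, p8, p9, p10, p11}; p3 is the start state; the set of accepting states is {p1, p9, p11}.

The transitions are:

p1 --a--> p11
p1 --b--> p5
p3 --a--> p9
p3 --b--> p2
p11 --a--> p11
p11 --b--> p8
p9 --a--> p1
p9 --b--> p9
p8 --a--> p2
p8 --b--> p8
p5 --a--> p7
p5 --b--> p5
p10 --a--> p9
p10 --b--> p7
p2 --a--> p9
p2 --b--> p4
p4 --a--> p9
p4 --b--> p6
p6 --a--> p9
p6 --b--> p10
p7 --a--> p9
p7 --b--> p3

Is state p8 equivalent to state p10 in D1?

All states are reachable from the start state.
Start with accepting vs non-accepting: {p1,p9,p11} | {p2,p3,p4,p5,p6,p7,p8,p10}.
On input b, block {p1,p9,p11} splits into {p1,p11} and {p9}.
Refine {p2,p3,p4,p5,p6,p7,p8,p10} on symbol a: members go to different blocks, giving {p2,p3,p4,p6,p7,p10} and {p5,p8}.
The partition is now stable with 4 blocks: {p1,p11} | {p2,p3,p4,p6,p7,p10} | {p9} | {p5,p8}.
p8 and p10 end up in different blocks, so they are distinguishable. For instance, the string 'a' is accepted from only p10.

No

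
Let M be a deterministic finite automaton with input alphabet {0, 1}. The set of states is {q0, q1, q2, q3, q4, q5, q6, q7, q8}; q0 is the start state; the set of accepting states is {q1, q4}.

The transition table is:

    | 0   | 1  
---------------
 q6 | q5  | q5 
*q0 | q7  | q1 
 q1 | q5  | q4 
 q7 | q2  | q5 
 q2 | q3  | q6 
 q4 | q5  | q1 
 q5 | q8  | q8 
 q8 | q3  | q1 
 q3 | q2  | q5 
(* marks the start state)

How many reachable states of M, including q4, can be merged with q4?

2

All states are reachable from the start state.
Start with accepting vs non-accepting: {q1,q4} | {q0,q2,q3,q5,q6,q7,q8}.
Refine {q0,q2,q3,q5,q6,q7,q8} on symbol 1: members go to different blocks, giving {q2,q3,q5,q6,q7} and {q0,q8}.
Refine {q2,q3,q5,q6,q7} on symbol 0: members go to different blocks, giving {q2,q3,q6,q7} and {q5}.
Refine {q2,q3,q6,q7} on symbol 0: members go to different blocks, giving {q2,q3,q7} and {q6}.
Split {q2,q3,q7} by δ(·,1) → {q3,q7} and {q2}.
Stable partition: {q1,q4} | {q3,q7} | {q0,q8} | {q5} | {q6} | {q2} — 6 equivalence classes.
The equivalence class containing q4 is {q1,q4}, of size 2.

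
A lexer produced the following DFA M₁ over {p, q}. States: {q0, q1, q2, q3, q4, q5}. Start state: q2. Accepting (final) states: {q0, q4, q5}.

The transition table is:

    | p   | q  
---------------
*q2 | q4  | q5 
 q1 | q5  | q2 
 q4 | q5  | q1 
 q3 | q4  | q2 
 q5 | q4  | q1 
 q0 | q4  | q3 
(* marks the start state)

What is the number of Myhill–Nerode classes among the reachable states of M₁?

3

States {q0,q3} cannot be reached from the start state, so discard them.
P0 = {q4,q5} | {q1,q2}.
On input q, block {q1,q2} splits into {q1} and {q2}.
No further refinement is possible. Final partition (3 blocks): {q4,q5} | {q1} | {q2}.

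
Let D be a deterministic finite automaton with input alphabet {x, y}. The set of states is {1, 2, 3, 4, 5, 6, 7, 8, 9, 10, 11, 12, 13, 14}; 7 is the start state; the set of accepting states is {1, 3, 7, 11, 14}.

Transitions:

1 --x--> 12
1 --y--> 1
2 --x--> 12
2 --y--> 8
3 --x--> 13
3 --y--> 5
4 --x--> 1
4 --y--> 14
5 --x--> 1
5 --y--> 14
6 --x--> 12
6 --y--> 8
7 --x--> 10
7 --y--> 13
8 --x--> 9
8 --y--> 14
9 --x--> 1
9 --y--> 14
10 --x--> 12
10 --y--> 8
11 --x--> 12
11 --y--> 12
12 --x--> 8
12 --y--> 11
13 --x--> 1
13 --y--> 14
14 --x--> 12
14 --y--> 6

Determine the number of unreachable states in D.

BFS from 7 reaches {1, 6, 7, 8, 9, 10, 11, 12, 13, 14}; the 4 state(s) 2, 3, 4, 5 are never visited.

4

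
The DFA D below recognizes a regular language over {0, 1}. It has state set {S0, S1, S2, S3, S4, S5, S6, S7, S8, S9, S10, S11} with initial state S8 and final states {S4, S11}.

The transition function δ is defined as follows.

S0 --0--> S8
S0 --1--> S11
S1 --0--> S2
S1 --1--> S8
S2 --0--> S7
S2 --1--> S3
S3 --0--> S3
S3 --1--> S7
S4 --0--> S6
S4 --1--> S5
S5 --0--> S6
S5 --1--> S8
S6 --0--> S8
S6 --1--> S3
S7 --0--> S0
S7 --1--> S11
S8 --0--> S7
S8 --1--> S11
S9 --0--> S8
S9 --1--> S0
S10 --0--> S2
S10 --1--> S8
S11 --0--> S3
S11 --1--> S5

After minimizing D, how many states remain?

Reachable states from the start: {S0,S3,S5,S6,S7,S8,S11}. Unreachable: {S1,S2,S4,S9,S10} — drop them.
Start with accepting vs non-accepting: {S11} | {S0,S3,S5,S6,S7,S8}.
Refine {S0,S3,S5,S6,S7,S8} on symbol 1: members go to different blocks, giving {S0,S7,S8} and {S3,S5,S6}.
Split {S3,S5,S6} by δ(·,0) → {S3,S5} and {S6}.
On input 0, block {S3,S5} splits into {S3} and {S5}.
No further refinement is possible. Final partition (5 blocks): {S11} | {S0,S7,S8} | {S3} | {S6} | {S5}.

5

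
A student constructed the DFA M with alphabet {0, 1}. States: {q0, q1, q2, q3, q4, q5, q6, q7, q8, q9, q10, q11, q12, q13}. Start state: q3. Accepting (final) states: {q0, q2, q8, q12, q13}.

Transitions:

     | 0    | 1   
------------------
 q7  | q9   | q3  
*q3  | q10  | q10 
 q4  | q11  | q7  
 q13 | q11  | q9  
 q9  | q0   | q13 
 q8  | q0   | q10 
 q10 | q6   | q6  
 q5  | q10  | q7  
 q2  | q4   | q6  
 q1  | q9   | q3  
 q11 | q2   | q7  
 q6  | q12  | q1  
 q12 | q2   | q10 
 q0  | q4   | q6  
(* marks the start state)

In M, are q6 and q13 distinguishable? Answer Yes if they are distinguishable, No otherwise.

States {q5,q8} cannot be reached from the start state, so discard them.
Start with accepting vs non-accepting: {q0,q2,q12,q13} | {q1,q3,q4,q6,q7,q9,q10,q11}.
Refine {q0,q2,q12,q13} on symbol 0: members go to different blocks, giving {q0,q2,q13} and {q12}.
On input 0, block {q1,q3,q4,q6,q7,q9,q10,q11} splits into {q1,q3,q4,q7,q10} and {q9,q11} and {q6}.
Refine {q0,q2,q13} on symbol 0: members go to different blocks, giving {q0,q2} and {q13}.
Split {q1,q3,q4,q7,q10} by δ(·,0) → {q1,q4,q7} and {q3} and {q10}.
Split {q1,q4,q7} by δ(·,1) → {q1,q7} and {q4}.
Refine {q9,q11} on symbol 1: members go to different blocks, giving {q9} and {q11}.
The partition is now stable with 10 blocks: {q0,q2} | {q1,q7} | {q12} | {q9} | {q6} | {q13} | {q3} | {q10} | {q4} | {q11}.
q6 and q13 end up in different blocks, so they are distinguishable. For instance, the string 'ε' is accepted from only q13.

Yes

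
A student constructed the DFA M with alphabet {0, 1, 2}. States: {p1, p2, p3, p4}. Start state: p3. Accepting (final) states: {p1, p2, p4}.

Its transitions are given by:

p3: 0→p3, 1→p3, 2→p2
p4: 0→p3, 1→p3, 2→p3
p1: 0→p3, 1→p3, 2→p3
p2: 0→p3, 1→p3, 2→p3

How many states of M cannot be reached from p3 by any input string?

No path from p3 leads to p1, p4; the other 2 states are all reachable.

2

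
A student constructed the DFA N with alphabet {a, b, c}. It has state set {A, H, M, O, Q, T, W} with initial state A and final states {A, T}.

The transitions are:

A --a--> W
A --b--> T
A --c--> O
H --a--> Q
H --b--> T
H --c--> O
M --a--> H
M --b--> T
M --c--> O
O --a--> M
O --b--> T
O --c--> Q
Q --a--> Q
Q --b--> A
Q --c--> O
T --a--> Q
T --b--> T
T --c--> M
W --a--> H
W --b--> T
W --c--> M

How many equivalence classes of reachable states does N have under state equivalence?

Every state is reachable, so we keep all 7.
P0 = {A,T} | {H,M,O,Q,W}.
Stable partition: {A,T} | {H,M,O,Q,W} — 2 equivalence classes.

2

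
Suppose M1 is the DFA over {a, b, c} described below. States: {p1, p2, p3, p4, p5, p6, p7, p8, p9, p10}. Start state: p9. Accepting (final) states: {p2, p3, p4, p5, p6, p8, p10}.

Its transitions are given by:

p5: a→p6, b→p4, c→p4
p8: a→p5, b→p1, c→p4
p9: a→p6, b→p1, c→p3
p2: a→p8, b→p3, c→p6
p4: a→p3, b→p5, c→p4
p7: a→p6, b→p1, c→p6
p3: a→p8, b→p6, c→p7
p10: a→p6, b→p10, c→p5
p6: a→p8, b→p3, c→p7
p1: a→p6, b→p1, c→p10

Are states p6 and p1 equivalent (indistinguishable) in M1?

Reachable states from the start: {p1,p3,p4,p5,p6,p7,p8,p9,p10}. Unreachable: {p2} — drop them.
Start with accepting vs non-accepting: {p3,p4,p5,p6,p8,p10} | {p1,p7,p9}.
Refine {p3,p4,p5,p6,p8,p10} on symbol b: members go to different blocks, giving {p3,p4,p5,p6,p10} and {p8}.
On input a, block {p3,p4,p5,p6,p10} splits into {p4,p5,p10} and {p3,p6}.
Split {p1,p7,p9} by δ(·,c) → {p7,p9} and {p1}.
No further refinement is possible. Final partition (5 blocks): {p4,p5,p10} | {p7,p9} | {p8} | {p3,p6} | {p1}.
p6 and p1 end up in different blocks, so they are distinguishable. For instance, the string 'ε' is accepted from only p6.

No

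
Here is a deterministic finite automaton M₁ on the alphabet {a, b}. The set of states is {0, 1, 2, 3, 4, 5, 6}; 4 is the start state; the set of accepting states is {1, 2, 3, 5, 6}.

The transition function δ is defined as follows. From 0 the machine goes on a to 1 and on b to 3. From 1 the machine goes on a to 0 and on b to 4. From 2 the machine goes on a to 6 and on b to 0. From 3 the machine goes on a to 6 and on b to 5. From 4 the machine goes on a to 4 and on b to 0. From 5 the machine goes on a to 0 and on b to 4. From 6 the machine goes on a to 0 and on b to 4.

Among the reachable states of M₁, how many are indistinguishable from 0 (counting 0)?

1

First remove the unreachable states {2}; 6 states remain.
Start with accepting vs non-accepting: {1,3,5,6} | {0,4}.
Refine {1,3,5,6} on symbol a: members go to different blocks, giving {1,5,6} and {3}.
On input a, block {0,4} splits into {0} and {4}.
No further refinement is possible. Final partition (4 blocks): {1,5,6} | {0} | {3} | {4}.
State 0 belongs to the block {0}, which has 1 states.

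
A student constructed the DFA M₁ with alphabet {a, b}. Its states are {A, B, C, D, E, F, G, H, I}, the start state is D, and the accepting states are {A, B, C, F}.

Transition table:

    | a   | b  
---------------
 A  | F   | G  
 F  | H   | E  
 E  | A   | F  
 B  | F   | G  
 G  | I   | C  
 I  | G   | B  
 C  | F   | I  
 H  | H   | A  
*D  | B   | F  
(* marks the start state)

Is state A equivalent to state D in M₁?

All states are reachable from the start state.
P0 = {A,B,C,F} | {D,E,G,H,I}.
Refine {A,B,C,F} on symbol a: members go to different blocks, giving {A,B,C} and {F}.
Refine {D,E,G,H,I} on symbol a: members go to different blocks, giving {G,H,I} and {D,E}.
No further refinement is possible. Final partition (4 blocks): {A,B,C} | {G,H,I} | {F} | {D,E}.
A and D end up in different blocks, so they are distinguishable. For instance, the string 'ε' is accepted from only A.

No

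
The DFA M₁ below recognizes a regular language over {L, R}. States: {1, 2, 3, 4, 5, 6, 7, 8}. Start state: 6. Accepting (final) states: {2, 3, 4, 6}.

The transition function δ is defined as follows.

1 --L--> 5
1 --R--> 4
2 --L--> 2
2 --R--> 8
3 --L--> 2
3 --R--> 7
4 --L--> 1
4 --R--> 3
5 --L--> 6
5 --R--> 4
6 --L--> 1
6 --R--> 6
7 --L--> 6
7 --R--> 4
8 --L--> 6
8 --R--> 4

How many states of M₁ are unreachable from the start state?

0

Exploring from 6, all states are eventually visited, so none are unreachable.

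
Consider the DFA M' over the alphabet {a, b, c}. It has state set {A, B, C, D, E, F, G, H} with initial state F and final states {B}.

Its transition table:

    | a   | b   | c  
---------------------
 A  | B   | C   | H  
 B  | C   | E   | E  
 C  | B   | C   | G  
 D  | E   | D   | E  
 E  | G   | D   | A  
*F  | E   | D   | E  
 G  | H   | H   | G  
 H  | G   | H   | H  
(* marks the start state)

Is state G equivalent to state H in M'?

Yes

Initial partition by acceptance: {B} | {A,C,D,E,F,G,H}.
Refine {A,C,D,E,F,G,H} on symbol a: members go to different blocks, giving {D,E,F,G,H} and {A,C}.
On input c, block {D,E,F,G,H} splits into {D,F,G,H} and {E}.
On input a, block {D,F,G,H} splits into {D,F} and {G,H}.
The partition is now stable with 5 blocks: {B} | {D,F} | {A,C} | {E} | {G,H}.
G and H lie in the same block of the stable partition, so they are equivalent — no string distinguishes them.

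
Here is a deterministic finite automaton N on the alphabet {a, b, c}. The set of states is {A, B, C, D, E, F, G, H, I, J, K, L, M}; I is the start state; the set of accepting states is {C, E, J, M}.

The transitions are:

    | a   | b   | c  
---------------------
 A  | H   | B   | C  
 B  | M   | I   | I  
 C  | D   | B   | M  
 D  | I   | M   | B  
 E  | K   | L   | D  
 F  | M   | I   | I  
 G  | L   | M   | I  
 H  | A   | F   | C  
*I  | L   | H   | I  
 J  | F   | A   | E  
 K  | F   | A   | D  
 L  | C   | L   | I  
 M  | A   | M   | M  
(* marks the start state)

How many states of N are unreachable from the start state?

4

BFS from I reaches {A, B, C, D, F, H, I, L, M}; the 4 state(s) E, G, J, K are never visited.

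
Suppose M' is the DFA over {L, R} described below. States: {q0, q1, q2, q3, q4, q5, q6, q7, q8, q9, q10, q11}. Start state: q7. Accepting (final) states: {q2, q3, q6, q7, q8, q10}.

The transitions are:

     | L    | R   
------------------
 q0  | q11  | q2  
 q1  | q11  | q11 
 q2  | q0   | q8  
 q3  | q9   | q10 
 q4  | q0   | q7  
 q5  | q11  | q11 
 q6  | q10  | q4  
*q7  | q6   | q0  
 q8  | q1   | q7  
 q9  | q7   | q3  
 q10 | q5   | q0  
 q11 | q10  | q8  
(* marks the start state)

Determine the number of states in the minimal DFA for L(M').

Reachable states from the start: {q0,q1,q2,q4,q5,q6,q7,q8,q10,q11}. Unreachable: {q3,q9} — drop them.
Start with accepting vs non-accepting: {q2,q6,q7,q8,q10} | {q0,q1,q4,q5,q11}.
Refine {q2,q6,q7,q8,q10} on symbol L: members go to different blocks, giving {q2,q8,q10} and {q6,q7}.
Refine {q2,q8,q10} on symbol R: members go to different blocks, giving {q2} and {q8} and {q10}.
Refine {q0,q1,q4,q5,q11} on symbol L: members go to different blocks, giving {q0,q1,q4,q5} and {q11}.
Refine {q0,q1,q4,q5} on symbol L: members go to different blocks, giving {q0,q1,q5} and {q4}.
Split {q0,q1,q5} by δ(·,R) → {q1,q5} and {q0}.
Refine {q6,q7} on symbol L: members go to different blocks, giving {q6} and {q7}.
Stable partition: {q2} | {q1,q5} | {q6} | {q8} | {q10} | {q11} | {q4} | {q0} | {q7} — 9 equivalence classes.

9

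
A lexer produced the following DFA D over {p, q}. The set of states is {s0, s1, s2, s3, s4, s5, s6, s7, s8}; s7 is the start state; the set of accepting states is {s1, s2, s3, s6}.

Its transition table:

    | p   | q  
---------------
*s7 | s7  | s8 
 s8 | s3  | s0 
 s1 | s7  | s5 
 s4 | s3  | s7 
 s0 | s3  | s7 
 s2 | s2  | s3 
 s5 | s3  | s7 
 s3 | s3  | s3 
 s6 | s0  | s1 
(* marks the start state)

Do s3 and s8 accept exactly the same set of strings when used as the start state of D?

States {s1,s2,s4,s5,s6} cannot be reached from the start state, so discard them.
P0 = {s3} | {s0,s7,s8}.
On input p, block {s0,s7,s8} splits into {s0,s8} and {s7}.
Refine {s0,s8} on symbol q: members go to different blocks, giving {s0} and {s8}.
No further refinement is possible. Final partition (4 blocks): {s3} | {s0} | {s7} | {s8}.
s3 and s8 end up in different blocks, so they are distinguishable. For instance, the string 'ε' is accepted from only s3.

No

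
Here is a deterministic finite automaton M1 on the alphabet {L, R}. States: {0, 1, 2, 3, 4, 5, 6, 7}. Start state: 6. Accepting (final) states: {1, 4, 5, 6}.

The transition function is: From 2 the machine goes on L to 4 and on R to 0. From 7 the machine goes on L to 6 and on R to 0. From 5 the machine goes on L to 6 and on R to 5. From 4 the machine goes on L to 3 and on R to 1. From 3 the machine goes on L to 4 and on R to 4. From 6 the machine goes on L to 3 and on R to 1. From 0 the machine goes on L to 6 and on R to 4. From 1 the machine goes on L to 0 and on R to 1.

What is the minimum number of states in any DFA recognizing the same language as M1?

2

States {2,5,7} cannot be reached from the start state, so discard them.
P0 = {1,4,6} | {0,3}.
Stable partition: {1,4,6} | {0,3} — 2 equivalence classes.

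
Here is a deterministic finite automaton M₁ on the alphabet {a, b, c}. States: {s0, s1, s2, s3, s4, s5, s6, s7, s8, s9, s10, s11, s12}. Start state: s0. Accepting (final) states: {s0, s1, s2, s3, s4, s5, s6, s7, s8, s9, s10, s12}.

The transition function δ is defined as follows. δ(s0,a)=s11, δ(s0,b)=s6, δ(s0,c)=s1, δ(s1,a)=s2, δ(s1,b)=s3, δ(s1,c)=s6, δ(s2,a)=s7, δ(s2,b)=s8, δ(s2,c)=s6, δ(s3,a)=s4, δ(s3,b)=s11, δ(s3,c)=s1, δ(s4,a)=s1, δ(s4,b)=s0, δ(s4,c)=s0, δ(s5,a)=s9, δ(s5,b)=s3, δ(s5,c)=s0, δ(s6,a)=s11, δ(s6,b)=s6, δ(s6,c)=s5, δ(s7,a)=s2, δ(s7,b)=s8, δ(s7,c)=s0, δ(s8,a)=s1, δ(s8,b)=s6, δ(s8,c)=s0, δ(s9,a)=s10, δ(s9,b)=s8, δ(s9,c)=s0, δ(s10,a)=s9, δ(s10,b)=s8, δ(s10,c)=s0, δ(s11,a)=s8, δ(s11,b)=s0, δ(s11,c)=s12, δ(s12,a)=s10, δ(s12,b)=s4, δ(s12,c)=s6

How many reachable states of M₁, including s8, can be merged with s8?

All states are reachable from the start state.
Initial partition by acceptance: {s0,s1,s2,s3,s4,s5,s6,s7,s8,s9,s10,s12} | {s11}.
On input a, block {s0,s1,s2,s3,s4,s5,s6,s7,s8,s9,s10,s12} splits into {s1,s2,s3,s4,s5,s7,s8,s9,s10,s12} and {s0,s6}.
Refine {s1,s2,s3,s4,s5,s7,s8,s9,s10,s12} on symbol b: members go to different blocks, giving {s1,s2,s5,s7,s9,s10,s12} and {s4,s8} and {s3}.
Split {s1,s2,s5,s7,s9,s10,s12} by δ(·,b) → {s2,s7,s9,s10,s12} and {s1,s5}.
The partition is now stable with 6 blocks: {s2,s7,s9,s10,s12} | {s11} | {s0,s6} | {s4,s8} | {s3} | {s1,s5}.
State s8 belongs to the block {s4,s8}, which has 2 states.

2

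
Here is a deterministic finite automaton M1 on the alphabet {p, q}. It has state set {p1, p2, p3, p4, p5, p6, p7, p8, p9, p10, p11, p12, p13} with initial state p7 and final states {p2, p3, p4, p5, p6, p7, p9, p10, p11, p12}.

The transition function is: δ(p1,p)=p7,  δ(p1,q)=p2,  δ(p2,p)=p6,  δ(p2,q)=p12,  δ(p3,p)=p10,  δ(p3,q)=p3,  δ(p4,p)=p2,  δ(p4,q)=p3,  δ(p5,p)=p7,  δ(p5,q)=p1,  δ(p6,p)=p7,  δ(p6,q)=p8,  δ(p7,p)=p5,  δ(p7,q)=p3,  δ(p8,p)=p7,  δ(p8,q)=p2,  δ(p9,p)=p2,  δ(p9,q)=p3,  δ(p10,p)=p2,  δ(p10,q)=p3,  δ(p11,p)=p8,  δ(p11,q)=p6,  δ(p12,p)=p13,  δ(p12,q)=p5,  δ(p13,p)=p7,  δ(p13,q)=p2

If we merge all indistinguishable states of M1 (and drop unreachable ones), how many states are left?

First remove the unreachable states {p4,p9,p11}; 10 states remain.
Start with accepting vs non-accepting: {p2,p3,p5,p6,p7,p10,p12} | {p1,p8,p13}.
On input p, block {p2,p3,p5,p6,p7,p10,p12} splits into {p2,p3,p5,p6,p7,p10} and {p12}.
Split {p2,p3,p5,p6,p7,p10} by δ(·,q) → {p3,p7,p10} and {p5,p6} and {p2}.
Split {p3,p7,p10} by δ(·,p) → {p3} and {p7} and {p10}.
Stable partition: {p3} | {p1,p8,p13} | {p12} | {p5,p6} | {p2} | {p7} | {p10} — 7 equivalence classes.

7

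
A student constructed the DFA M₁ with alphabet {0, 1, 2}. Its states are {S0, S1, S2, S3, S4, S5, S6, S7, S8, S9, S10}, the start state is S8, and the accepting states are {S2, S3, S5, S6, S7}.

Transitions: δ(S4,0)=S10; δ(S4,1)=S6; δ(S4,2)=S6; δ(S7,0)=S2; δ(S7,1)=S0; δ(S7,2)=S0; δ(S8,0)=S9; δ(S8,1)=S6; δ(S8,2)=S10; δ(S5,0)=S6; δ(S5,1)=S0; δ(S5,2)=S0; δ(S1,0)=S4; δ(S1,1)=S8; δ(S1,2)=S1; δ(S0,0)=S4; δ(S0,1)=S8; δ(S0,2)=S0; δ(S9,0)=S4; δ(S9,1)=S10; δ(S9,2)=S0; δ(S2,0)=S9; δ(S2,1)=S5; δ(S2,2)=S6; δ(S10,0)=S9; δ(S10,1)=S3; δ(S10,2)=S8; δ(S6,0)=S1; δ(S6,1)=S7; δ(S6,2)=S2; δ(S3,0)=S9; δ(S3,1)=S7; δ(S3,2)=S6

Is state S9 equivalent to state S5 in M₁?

No

Every state is reachable, so we keep all 11.
P0 = {S2,S3,S5,S6,S7} | {S0,S1,S4,S8,S9,S10}.
On input 0, block {S2,S3,S5,S6,S7} splits into {S2,S3,S6} and {S5,S7}.
On input 1, block {S0,S1,S4,S8,S9,S10} splits into {S0,S1,S9} and {S4,S8,S10}.
Split {S4,S8,S10} by δ(·,0) → {S8,S10} and {S4}.
No further refinement is possible. Final partition (5 blocks): {S2,S3,S6} | {S0,S1,S9} | {S5,S7} | {S8,S10} | {S4}.
S9 and S5 end up in different blocks, so they are distinguishable. For instance, the string 'ε' is accepted from only S5.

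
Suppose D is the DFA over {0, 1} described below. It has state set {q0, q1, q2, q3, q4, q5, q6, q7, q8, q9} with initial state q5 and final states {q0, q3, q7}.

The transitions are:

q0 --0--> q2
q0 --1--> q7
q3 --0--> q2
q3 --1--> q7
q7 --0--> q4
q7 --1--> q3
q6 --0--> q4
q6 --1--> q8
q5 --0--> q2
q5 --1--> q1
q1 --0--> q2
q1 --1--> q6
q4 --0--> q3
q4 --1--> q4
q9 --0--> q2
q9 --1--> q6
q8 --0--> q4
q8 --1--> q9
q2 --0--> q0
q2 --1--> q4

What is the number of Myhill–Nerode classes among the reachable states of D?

3

Every state is reachable, so we keep all 10.
Initial partition by acceptance: {q0,q3,q7} | {q1,q2,q4,q5,q6,q8,q9}.
Split {q1,q2,q4,q5,q6,q8,q9} by δ(·,0) → {q1,q5,q6,q8,q9} and {q2,q4}.
No further refinement is possible. Final partition (3 blocks): {q0,q3,q7} | {q1,q5,q6,q8,q9} | {q2,q4}.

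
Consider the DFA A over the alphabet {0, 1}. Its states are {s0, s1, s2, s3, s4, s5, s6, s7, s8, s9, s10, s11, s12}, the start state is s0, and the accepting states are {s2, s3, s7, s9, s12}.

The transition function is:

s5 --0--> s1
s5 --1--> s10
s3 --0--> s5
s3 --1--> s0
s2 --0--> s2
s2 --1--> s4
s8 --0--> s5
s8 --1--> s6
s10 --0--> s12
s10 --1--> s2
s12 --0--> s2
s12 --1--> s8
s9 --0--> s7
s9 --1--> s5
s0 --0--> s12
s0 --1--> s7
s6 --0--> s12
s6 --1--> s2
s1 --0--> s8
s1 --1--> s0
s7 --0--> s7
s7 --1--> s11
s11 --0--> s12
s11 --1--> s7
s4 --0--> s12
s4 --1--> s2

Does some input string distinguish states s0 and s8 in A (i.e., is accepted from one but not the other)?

Yes

States {s3,s9} cannot be reached from the start state, so discard them.
Initial partition by acceptance: {s2,s7,s12} | {s0,s1,s4,s5,s6,s8,s10,s11}.
Refine {s0,s1,s4,s5,s6,s8,s10,s11} on symbol 0: members go to different blocks, giving {s0,s4,s6,s10,s11} and {s1,s5,s8}.
Split {s2,s7,s12} by δ(·,1) → {s2,s7} and {s12}.
The partition is now stable with 4 blocks: {s2,s7} | {s0,s4,s6,s10,s11} | {s1,s5,s8} | {s12}.
s0 and s8 end up in different blocks, so they are distinguishable. For instance, the string '0' is accepted from only s0.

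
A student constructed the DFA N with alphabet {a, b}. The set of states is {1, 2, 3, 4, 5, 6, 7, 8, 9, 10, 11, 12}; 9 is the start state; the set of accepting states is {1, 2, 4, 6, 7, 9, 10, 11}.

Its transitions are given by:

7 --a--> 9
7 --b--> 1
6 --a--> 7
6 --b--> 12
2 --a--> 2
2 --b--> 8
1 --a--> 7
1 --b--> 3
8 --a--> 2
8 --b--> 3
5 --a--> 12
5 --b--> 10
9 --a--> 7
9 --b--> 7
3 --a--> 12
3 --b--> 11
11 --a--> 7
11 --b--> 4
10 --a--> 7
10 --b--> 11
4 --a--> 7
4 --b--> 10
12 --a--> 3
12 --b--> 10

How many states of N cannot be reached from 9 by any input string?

4

Starting at 9 and following transitions, the reachable set is {1, 3, 4, 7, 9, 10, 11, 12}. That leaves 2, 5, 6, 8 unreachable — 4 in total.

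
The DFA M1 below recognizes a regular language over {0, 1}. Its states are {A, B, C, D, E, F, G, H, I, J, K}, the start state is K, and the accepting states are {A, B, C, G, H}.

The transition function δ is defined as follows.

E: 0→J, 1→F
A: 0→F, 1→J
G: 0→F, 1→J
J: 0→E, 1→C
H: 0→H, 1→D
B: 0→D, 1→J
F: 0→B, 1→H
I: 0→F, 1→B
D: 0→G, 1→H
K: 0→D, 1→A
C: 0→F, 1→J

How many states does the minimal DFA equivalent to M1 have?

6

First remove the unreachable states {I}; 10 states remain.
P0 = {A,B,C,G,H} | {D,E,F,J,K}.
Refine {A,B,C,G,H} on symbol 0: members go to different blocks, giving {A,B,C,G} and {H}.
Refine {D,E,F,J,K} on symbol 0: members go to different blocks, giving {E,J,K} and {D,F}.
On input 0, block {E,J,K} splits into {E,J} and {K}.
Refine {E,J} on symbol 1: members go to different blocks, giving {E} and {J}.
No further refinement is possible. Final partition (6 blocks): {A,B,C,G} | {E} | {H} | {D,F} | {K} | {J}.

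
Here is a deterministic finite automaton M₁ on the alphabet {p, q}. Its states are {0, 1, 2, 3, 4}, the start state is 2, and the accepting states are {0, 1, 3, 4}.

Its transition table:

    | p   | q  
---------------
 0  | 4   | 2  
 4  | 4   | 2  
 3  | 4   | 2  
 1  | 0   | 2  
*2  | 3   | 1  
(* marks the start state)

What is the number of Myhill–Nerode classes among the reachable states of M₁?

All states are reachable from the start state.
P0 = {0,1,3,4} | {2}.
The partition is now stable with 2 blocks: {0,1,3,4} | {2}.

2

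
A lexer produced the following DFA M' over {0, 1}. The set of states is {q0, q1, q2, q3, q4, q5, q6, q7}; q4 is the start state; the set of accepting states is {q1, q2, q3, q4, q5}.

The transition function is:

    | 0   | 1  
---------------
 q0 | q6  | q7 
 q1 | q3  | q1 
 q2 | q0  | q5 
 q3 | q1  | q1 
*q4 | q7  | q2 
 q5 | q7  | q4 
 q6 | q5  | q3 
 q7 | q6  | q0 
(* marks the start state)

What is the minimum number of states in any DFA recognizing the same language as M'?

Every state is reachable, so we keep all 8.
Initial partition by acceptance: {q1,q2,q3,q4,q5} | {q0,q6,q7}.
On input 0, block {q1,q2,q3,q4,q5} splits into {q2,q4,q5} and {q1,q3}.
On input 0, block {q0,q6,q7} splits into {q0,q7} and {q6}.
The partition is now stable with 4 blocks: {q2,q4,q5} | {q0,q7} | {q1,q3} | {q6}.

4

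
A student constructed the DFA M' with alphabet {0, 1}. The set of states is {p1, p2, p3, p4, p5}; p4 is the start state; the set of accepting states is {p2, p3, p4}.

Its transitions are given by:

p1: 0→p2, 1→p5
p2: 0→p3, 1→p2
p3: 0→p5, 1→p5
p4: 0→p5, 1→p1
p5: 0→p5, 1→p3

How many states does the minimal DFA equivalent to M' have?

5

P0 = {p2,p3,p4} | {p1,p5}.
Refine {p2,p3,p4} on symbol 0: members go to different blocks, giving {p3,p4} and {p2}.
On input 0, block {p1,p5} splits into {p1} and {p5}.
Refine {p3,p4} on symbol 1: members go to different blocks, giving {p3} and {p4}.
Stable partition: {p3} | {p1} | {p2} | {p5} | {p4} — 5 equivalence classes.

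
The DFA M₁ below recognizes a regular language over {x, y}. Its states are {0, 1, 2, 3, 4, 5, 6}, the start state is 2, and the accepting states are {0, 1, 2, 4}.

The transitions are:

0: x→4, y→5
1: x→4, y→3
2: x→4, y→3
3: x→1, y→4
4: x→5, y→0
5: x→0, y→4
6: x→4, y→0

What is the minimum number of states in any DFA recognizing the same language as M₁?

First remove the unreachable states {6}; 6 states remain.
P0 = {0,1,2,4} | {3,5}.
Split {0,1,2,4} by δ(·,x) → {0,1,2} and {4}.
No further refinement is possible. Final partition (3 blocks): {0,1,2} | {3,5} | {4}.

3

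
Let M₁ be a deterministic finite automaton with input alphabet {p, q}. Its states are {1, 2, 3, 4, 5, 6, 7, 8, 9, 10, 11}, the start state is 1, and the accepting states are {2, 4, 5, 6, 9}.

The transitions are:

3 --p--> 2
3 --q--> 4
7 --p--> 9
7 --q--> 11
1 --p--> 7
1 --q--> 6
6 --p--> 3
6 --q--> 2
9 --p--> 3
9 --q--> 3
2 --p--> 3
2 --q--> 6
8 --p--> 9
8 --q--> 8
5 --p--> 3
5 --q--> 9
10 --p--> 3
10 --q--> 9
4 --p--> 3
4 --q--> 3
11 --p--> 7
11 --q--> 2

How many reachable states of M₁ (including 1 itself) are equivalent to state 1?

Reachable states from the start: {1,2,3,4,6,7,9,11}. Unreachable: {5,8,10} — drop them.
Initial partition by acceptance: {2,4,6,9} | {1,3,7,11}.
Refine {2,4,6,9} on symbol q: members go to different blocks, giving {2,6} and {4,9}.
On input p, block {1,3,7,11} splits into {1,11} and {3} and {7}.
Stable partition: {2,6} | {1,11} | {4,9} | {3} | {7} — 5 equivalence classes.
State 1 belongs to the block {1,11}, which has 2 states.

2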